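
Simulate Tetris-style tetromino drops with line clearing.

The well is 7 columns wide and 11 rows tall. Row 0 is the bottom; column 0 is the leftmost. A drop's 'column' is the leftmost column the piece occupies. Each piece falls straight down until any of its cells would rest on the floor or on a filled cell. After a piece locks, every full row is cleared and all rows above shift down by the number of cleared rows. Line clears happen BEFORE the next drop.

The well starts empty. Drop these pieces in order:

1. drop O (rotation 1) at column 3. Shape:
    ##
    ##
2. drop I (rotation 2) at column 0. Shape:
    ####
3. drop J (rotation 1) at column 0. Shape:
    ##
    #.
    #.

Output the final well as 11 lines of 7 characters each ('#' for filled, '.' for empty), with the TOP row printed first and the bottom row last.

Drop 1: O rot1 at col 3 lands with bottom-row=0; cleared 0 line(s) (total 0); column heights now [0 0 0 2 2 0 0], max=2
Drop 2: I rot2 at col 0 lands with bottom-row=2; cleared 0 line(s) (total 0); column heights now [3 3 3 3 2 0 0], max=3
Drop 3: J rot1 at col 0 lands with bottom-row=3; cleared 0 line(s) (total 0); column heights now [6 6 3 3 2 0 0], max=6

Answer: .......
.......
.......
.......
.......
##.....
#......
#......
####...
...##..
...##..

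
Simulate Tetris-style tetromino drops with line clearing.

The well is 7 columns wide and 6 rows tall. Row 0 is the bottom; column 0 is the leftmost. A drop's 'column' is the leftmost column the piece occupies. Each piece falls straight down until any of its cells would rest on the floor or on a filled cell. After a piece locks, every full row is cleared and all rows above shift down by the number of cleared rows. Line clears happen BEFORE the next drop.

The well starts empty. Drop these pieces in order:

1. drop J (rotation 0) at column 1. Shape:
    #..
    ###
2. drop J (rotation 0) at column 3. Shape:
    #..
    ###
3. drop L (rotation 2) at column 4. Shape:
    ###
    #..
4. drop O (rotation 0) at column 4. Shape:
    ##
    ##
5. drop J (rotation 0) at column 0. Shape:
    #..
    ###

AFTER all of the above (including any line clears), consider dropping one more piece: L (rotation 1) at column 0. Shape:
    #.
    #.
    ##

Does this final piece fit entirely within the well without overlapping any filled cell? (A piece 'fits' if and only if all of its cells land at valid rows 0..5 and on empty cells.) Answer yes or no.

Drop 1: J rot0 at col 1 lands with bottom-row=0; cleared 0 line(s) (total 0); column heights now [0 2 1 1 0 0 0], max=2
Drop 2: J rot0 at col 3 lands with bottom-row=1; cleared 0 line(s) (total 0); column heights now [0 2 1 3 2 2 0], max=3
Drop 3: L rot2 at col 4 lands with bottom-row=2; cleared 0 line(s) (total 0); column heights now [0 2 1 3 4 4 4], max=4
Drop 4: O rot0 at col 4 lands with bottom-row=4; cleared 0 line(s) (total 0); column heights now [0 2 1 3 6 6 4], max=6
Drop 5: J rot0 at col 0 lands with bottom-row=2; cleared 0 line(s) (total 0); column heights now [4 3 3 3 6 6 4], max=6
Test piece L rot1 at col 0 (width 2): heights before test = [4 3 3 3 6 6 4]; fits = False

Answer: no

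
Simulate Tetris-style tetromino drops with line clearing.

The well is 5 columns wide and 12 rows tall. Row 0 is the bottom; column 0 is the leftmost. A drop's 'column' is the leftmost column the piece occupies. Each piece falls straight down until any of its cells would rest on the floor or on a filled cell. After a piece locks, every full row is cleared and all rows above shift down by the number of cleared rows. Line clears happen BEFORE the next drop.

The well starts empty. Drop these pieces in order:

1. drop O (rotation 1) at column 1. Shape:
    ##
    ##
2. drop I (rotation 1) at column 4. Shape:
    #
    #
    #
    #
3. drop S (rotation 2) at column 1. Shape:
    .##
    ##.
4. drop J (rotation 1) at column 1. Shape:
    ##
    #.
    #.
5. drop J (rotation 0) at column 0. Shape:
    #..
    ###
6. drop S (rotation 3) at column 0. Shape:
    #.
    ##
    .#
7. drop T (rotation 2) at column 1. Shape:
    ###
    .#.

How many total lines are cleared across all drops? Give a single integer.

Answer: 0

Derivation:
Drop 1: O rot1 at col 1 lands with bottom-row=0; cleared 0 line(s) (total 0); column heights now [0 2 2 0 0], max=2
Drop 2: I rot1 at col 4 lands with bottom-row=0; cleared 0 line(s) (total 0); column heights now [0 2 2 0 4], max=4
Drop 3: S rot2 at col 1 lands with bottom-row=2; cleared 0 line(s) (total 0); column heights now [0 3 4 4 4], max=4
Drop 4: J rot1 at col 1 lands with bottom-row=3; cleared 0 line(s) (total 0); column heights now [0 6 6 4 4], max=6
Drop 5: J rot0 at col 0 lands with bottom-row=6; cleared 0 line(s) (total 0); column heights now [8 7 7 4 4], max=8
Drop 6: S rot3 at col 0 lands with bottom-row=7; cleared 0 line(s) (total 0); column heights now [10 9 7 4 4], max=10
Drop 7: T rot2 at col 1 lands with bottom-row=8; cleared 0 line(s) (total 0); column heights now [10 10 10 10 4], max=10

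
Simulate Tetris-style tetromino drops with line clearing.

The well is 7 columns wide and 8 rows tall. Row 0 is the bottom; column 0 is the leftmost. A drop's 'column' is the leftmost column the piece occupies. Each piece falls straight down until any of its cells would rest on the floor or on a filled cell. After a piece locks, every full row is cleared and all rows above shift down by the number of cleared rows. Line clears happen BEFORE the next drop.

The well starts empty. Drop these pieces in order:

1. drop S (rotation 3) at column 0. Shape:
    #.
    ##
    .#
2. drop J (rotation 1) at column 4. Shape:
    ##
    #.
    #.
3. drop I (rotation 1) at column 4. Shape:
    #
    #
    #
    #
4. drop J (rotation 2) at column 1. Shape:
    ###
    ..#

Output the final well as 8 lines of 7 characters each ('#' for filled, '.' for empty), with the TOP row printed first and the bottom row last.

Answer: .......
....#..
....#..
....#..
....#..
######.
##.##..
.#..#..

Derivation:
Drop 1: S rot3 at col 0 lands with bottom-row=0; cleared 0 line(s) (total 0); column heights now [3 2 0 0 0 0 0], max=3
Drop 2: J rot1 at col 4 lands with bottom-row=0; cleared 0 line(s) (total 0); column heights now [3 2 0 0 3 3 0], max=3
Drop 3: I rot1 at col 4 lands with bottom-row=3; cleared 0 line(s) (total 0); column heights now [3 2 0 0 7 3 0], max=7
Drop 4: J rot2 at col 1 lands with bottom-row=1; cleared 0 line(s) (total 0); column heights now [3 3 3 3 7 3 0], max=7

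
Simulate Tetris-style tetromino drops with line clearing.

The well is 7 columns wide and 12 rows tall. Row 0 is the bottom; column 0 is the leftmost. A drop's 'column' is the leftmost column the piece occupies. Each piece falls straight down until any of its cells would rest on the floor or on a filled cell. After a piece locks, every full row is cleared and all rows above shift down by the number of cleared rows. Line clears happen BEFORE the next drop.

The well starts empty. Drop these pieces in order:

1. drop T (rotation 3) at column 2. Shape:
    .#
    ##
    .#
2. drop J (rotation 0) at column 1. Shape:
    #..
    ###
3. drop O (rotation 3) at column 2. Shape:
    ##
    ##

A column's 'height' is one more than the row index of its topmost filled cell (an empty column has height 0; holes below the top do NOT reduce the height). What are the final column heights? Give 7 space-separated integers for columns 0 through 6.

Drop 1: T rot3 at col 2 lands with bottom-row=0; cleared 0 line(s) (total 0); column heights now [0 0 2 3 0 0 0], max=3
Drop 2: J rot0 at col 1 lands with bottom-row=3; cleared 0 line(s) (total 0); column heights now [0 5 4 4 0 0 0], max=5
Drop 3: O rot3 at col 2 lands with bottom-row=4; cleared 0 line(s) (total 0); column heights now [0 5 6 6 0 0 0], max=6

Answer: 0 5 6 6 0 0 0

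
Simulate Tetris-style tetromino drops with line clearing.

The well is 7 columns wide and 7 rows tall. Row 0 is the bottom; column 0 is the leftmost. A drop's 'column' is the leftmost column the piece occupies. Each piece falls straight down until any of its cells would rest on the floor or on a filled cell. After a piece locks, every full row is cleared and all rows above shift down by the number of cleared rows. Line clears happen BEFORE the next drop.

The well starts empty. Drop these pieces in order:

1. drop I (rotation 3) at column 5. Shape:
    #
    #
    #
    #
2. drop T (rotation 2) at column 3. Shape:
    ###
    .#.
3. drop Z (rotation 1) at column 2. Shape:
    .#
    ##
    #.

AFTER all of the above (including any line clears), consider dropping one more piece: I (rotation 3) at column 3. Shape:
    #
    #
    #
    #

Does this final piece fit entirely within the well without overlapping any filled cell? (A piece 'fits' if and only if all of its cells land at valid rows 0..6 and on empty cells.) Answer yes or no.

Answer: no

Derivation:
Drop 1: I rot3 at col 5 lands with bottom-row=0; cleared 0 line(s) (total 0); column heights now [0 0 0 0 0 4 0], max=4
Drop 2: T rot2 at col 3 lands with bottom-row=3; cleared 0 line(s) (total 0); column heights now [0 0 0 5 5 5 0], max=5
Drop 3: Z rot1 at col 2 lands with bottom-row=4; cleared 0 line(s) (total 0); column heights now [0 0 6 7 5 5 0], max=7
Test piece I rot3 at col 3 (width 1): heights before test = [0 0 6 7 5 5 0]; fits = False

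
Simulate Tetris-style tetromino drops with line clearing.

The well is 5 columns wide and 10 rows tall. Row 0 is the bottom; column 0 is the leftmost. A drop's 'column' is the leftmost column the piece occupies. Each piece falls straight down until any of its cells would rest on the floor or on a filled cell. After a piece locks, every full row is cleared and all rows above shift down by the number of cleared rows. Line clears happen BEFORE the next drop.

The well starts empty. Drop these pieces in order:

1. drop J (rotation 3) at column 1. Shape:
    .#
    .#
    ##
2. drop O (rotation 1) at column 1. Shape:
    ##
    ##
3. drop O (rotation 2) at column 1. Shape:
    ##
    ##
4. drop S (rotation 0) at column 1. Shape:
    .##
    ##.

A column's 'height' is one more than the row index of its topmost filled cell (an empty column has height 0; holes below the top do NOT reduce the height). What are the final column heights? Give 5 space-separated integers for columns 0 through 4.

Drop 1: J rot3 at col 1 lands with bottom-row=0; cleared 0 line(s) (total 0); column heights now [0 1 3 0 0], max=3
Drop 2: O rot1 at col 1 lands with bottom-row=3; cleared 0 line(s) (total 0); column heights now [0 5 5 0 0], max=5
Drop 3: O rot2 at col 1 lands with bottom-row=5; cleared 0 line(s) (total 0); column heights now [0 7 7 0 0], max=7
Drop 4: S rot0 at col 1 lands with bottom-row=7; cleared 0 line(s) (total 0); column heights now [0 8 9 9 0], max=9

Answer: 0 8 9 9 0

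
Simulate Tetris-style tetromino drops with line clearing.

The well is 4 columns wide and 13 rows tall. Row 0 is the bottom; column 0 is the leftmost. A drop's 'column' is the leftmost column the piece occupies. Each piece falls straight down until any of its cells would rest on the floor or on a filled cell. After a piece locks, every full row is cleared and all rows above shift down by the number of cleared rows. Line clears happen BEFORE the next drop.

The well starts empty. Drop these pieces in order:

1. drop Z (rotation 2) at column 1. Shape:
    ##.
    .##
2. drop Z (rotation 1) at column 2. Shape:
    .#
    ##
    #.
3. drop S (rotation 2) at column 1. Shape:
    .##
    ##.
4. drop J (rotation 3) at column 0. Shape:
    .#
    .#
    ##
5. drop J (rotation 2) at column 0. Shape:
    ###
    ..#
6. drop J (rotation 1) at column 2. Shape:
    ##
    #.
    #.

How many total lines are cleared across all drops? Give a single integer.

Answer: 1

Derivation:
Drop 1: Z rot2 at col 1 lands with bottom-row=0; cleared 0 line(s) (total 0); column heights now [0 2 2 1], max=2
Drop 2: Z rot1 at col 2 lands with bottom-row=2; cleared 0 line(s) (total 0); column heights now [0 2 4 5], max=5
Drop 3: S rot2 at col 1 lands with bottom-row=4; cleared 0 line(s) (total 0); column heights now [0 5 6 6], max=6
Drop 4: J rot3 at col 0 lands with bottom-row=5; cleared 1 line(s) (total 1); column heights now [0 7 5 5], max=7
Drop 5: J rot2 at col 0 lands with bottom-row=6; cleared 0 line(s) (total 1); column heights now [8 8 8 5], max=8
Drop 6: J rot1 at col 2 lands with bottom-row=8; cleared 0 line(s) (total 1); column heights now [8 8 11 11], max=11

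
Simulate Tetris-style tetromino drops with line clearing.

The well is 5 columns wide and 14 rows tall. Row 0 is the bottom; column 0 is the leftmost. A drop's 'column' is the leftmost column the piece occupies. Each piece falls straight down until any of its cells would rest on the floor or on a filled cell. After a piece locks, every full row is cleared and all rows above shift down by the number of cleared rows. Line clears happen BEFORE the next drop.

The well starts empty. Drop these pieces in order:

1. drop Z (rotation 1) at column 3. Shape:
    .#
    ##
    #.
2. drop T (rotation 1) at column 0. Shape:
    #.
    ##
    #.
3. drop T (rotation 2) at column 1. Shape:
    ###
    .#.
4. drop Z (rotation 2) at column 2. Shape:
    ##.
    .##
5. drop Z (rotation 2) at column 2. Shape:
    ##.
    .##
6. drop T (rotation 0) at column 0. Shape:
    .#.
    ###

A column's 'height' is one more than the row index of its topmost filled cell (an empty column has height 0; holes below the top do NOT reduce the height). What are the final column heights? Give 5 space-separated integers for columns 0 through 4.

Drop 1: Z rot1 at col 3 lands with bottom-row=0; cleared 0 line(s) (total 0); column heights now [0 0 0 2 3], max=3
Drop 2: T rot1 at col 0 lands with bottom-row=0; cleared 0 line(s) (total 0); column heights now [3 2 0 2 3], max=3
Drop 3: T rot2 at col 1 lands with bottom-row=1; cleared 2 line(s) (total 2); column heights now [1 0 0 1 0], max=1
Drop 4: Z rot2 at col 2 lands with bottom-row=1; cleared 0 line(s) (total 2); column heights now [1 0 3 3 2], max=3
Drop 5: Z rot2 at col 2 lands with bottom-row=3; cleared 0 line(s) (total 2); column heights now [1 0 5 5 4], max=5
Drop 6: T rot0 at col 0 lands with bottom-row=5; cleared 0 line(s) (total 2); column heights now [6 7 6 5 4], max=7

Answer: 6 7 6 5 4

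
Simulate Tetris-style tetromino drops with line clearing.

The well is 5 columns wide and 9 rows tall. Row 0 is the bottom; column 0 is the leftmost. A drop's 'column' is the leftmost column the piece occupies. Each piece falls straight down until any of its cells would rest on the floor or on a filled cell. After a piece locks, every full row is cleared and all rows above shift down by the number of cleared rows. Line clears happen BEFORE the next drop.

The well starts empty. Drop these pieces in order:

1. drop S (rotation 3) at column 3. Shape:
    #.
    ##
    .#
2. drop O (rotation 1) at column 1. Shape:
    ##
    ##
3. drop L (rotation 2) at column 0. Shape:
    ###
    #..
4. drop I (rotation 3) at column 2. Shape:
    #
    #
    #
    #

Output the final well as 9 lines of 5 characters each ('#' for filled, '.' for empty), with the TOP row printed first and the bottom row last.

Answer: .....
.....
.....
..#..
..#..
..#..
..#..
####.
.##.#

Derivation:
Drop 1: S rot3 at col 3 lands with bottom-row=0; cleared 0 line(s) (total 0); column heights now [0 0 0 3 2], max=3
Drop 2: O rot1 at col 1 lands with bottom-row=0; cleared 0 line(s) (total 0); column heights now [0 2 2 3 2], max=3
Drop 3: L rot2 at col 0 lands with bottom-row=1; cleared 1 line(s) (total 1); column heights now [2 2 2 2 1], max=2
Drop 4: I rot3 at col 2 lands with bottom-row=2; cleared 0 line(s) (total 1); column heights now [2 2 6 2 1], max=6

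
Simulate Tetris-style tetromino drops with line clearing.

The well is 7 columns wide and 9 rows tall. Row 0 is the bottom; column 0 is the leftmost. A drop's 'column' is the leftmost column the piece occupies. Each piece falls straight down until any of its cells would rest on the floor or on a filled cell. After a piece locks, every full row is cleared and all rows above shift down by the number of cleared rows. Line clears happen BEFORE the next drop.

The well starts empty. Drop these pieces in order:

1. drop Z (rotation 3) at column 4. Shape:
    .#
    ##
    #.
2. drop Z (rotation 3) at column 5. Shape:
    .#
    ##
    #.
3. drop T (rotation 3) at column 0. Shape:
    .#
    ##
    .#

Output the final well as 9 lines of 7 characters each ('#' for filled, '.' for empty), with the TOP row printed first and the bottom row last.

Answer: .......
.......
.......
......#
.....##
.....#.
.#...#.
##..##.
.#..#..

Derivation:
Drop 1: Z rot3 at col 4 lands with bottom-row=0; cleared 0 line(s) (total 0); column heights now [0 0 0 0 2 3 0], max=3
Drop 2: Z rot3 at col 5 lands with bottom-row=3; cleared 0 line(s) (total 0); column heights now [0 0 0 0 2 5 6], max=6
Drop 3: T rot3 at col 0 lands with bottom-row=0; cleared 0 line(s) (total 0); column heights now [2 3 0 0 2 5 6], max=6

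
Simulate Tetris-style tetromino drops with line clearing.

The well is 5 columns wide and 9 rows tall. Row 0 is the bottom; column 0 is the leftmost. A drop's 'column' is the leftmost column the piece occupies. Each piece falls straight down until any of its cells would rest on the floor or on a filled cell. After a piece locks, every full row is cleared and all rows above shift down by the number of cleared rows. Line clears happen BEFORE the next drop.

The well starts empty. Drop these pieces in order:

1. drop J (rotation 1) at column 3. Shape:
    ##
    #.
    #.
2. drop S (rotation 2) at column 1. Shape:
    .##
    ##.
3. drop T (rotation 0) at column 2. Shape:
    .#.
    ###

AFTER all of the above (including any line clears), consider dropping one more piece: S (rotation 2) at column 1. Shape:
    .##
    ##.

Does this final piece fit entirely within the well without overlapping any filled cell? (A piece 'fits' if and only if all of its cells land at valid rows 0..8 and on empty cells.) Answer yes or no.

Answer: yes

Derivation:
Drop 1: J rot1 at col 3 lands with bottom-row=0; cleared 0 line(s) (total 0); column heights now [0 0 0 3 3], max=3
Drop 2: S rot2 at col 1 lands with bottom-row=2; cleared 0 line(s) (total 0); column heights now [0 3 4 4 3], max=4
Drop 3: T rot0 at col 2 lands with bottom-row=4; cleared 0 line(s) (total 0); column heights now [0 3 5 6 5], max=6
Test piece S rot2 at col 1 (width 3): heights before test = [0 3 5 6 5]; fits = True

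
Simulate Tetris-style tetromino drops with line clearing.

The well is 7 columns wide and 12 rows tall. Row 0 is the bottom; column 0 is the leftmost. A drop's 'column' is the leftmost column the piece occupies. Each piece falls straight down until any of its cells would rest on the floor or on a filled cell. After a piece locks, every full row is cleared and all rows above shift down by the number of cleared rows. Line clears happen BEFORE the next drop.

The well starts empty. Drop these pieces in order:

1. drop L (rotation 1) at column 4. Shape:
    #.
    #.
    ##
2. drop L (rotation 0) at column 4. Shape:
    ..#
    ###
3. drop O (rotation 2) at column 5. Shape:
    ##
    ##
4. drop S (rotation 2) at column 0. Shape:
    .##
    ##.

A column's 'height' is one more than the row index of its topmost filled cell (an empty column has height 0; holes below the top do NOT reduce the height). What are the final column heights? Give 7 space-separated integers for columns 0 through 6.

Drop 1: L rot1 at col 4 lands with bottom-row=0; cleared 0 line(s) (total 0); column heights now [0 0 0 0 3 1 0], max=3
Drop 2: L rot0 at col 4 lands with bottom-row=3; cleared 0 line(s) (total 0); column heights now [0 0 0 0 4 4 5], max=5
Drop 3: O rot2 at col 5 lands with bottom-row=5; cleared 0 line(s) (total 0); column heights now [0 0 0 0 4 7 7], max=7
Drop 4: S rot2 at col 0 lands with bottom-row=0; cleared 0 line(s) (total 0); column heights now [1 2 2 0 4 7 7], max=7

Answer: 1 2 2 0 4 7 7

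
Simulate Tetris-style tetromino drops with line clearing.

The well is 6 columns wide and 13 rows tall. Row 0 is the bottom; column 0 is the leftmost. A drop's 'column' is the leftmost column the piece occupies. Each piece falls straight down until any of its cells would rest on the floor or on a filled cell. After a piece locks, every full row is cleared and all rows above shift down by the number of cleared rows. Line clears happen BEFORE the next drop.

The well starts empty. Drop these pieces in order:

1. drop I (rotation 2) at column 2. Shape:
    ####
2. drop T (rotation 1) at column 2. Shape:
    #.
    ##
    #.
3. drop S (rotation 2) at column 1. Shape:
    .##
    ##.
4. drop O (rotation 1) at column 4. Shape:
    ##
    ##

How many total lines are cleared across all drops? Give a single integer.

Drop 1: I rot2 at col 2 lands with bottom-row=0; cleared 0 line(s) (total 0); column heights now [0 0 1 1 1 1], max=1
Drop 2: T rot1 at col 2 lands with bottom-row=1; cleared 0 line(s) (total 0); column heights now [0 0 4 3 1 1], max=4
Drop 3: S rot2 at col 1 lands with bottom-row=4; cleared 0 line(s) (total 0); column heights now [0 5 6 6 1 1], max=6
Drop 4: O rot1 at col 4 lands with bottom-row=1; cleared 0 line(s) (total 0); column heights now [0 5 6 6 3 3], max=6

Answer: 0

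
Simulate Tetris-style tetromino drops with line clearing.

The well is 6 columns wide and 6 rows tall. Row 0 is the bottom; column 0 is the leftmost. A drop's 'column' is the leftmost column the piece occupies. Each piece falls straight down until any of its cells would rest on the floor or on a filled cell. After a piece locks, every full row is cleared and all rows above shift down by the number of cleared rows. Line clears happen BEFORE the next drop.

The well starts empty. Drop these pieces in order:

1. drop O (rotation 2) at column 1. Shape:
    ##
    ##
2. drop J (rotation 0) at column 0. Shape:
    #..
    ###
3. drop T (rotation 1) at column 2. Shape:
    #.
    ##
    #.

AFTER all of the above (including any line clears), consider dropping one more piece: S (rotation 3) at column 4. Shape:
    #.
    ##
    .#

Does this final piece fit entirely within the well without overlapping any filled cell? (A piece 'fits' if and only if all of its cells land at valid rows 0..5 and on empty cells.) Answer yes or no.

Answer: yes

Derivation:
Drop 1: O rot2 at col 1 lands with bottom-row=0; cleared 0 line(s) (total 0); column heights now [0 2 2 0 0 0], max=2
Drop 2: J rot0 at col 0 lands with bottom-row=2; cleared 0 line(s) (total 0); column heights now [4 3 3 0 0 0], max=4
Drop 3: T rot1 at col 2 lands with bottom-row=3; cleared 0 line(s) (total 0); column heights now [4 3 6 5 0 0], max=6
Test piece S rot3 at col 4 (width 2): heights before test = [4 3 6 5 0 0]; fits = True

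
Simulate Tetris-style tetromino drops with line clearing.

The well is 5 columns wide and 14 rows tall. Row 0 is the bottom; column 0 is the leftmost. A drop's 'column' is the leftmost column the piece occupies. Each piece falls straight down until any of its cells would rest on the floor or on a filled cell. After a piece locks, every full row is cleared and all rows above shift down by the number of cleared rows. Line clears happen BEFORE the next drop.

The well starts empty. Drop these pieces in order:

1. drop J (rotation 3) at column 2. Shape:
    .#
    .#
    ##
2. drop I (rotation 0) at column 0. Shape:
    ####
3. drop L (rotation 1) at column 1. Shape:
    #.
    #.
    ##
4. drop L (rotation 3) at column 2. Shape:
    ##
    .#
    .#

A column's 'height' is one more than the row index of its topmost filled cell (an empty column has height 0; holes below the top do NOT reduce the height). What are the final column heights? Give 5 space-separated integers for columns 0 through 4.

Answer: 4 7 7 7 0

Derivation:
Drop 1: J rot3 at col 2 lands with bottom-row=0; cleared 0 line(s) (total 0); column heights now [0 0 1 3 0], max=3
Drop 2: I rot0 at col 0 lands with bottom-row=3; cleared 0 line(s) (total 0); column heights now [4 4 4 4 0], max=4
Drop 3: L rot1 at col 1 lands with bottom-row=4; cleared 0 line(s) (total 0); column heights now [4 7 5 4 0], max=7
Drop 4: L rot3 at col 2 lands with bottom-row=4; cleared 0 line(s) (total 0); column heights now [4 7 7 7 0], max=7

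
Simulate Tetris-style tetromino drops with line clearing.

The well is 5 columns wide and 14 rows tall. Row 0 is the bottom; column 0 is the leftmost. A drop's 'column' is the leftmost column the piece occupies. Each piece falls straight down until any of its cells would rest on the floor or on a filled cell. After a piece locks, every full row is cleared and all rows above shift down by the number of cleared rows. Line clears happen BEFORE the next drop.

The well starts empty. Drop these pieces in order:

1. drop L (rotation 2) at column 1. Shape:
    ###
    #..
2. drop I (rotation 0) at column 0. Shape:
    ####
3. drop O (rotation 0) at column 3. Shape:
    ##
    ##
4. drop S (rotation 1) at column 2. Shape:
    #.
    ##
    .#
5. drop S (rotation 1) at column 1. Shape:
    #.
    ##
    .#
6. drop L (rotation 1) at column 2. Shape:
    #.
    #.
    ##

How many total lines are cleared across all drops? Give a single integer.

Answer: 0

Derivation:
Drop 1: L rot2 at col 1 lands with bottom-row=0; cleared 0 line(s) (total 0); column heights now [0 2 2 2 0], max=2
Drop 2: I rot0 at col 0 lands with bottom-row=2; cleared 0 line(s) (total 0); column heights now [3 3 3 3 0], max=3
Drop 3: O rot0 at col 3 lands with bottom-row=3; cleared 0 line(s) (total 0); column heights now [3 3 3 5 5], max=5
Drop 4: S rot1 at col 2 lands with bottom-row=5; cleared 0 line(s) (total 0); column heights now [3 3 8 7 5], max=8
Drop 5: S rot1 at col 1 lands with bottom-row=8; cleared 0 line(s) (total 0); column heights now [3 11 10 7 5], max=11
Drop 6: L rot1 at col 2 lands with bottom-row=10; cleared 0 line(s) (total 0); column heights now [3 11 13 11 5], max=13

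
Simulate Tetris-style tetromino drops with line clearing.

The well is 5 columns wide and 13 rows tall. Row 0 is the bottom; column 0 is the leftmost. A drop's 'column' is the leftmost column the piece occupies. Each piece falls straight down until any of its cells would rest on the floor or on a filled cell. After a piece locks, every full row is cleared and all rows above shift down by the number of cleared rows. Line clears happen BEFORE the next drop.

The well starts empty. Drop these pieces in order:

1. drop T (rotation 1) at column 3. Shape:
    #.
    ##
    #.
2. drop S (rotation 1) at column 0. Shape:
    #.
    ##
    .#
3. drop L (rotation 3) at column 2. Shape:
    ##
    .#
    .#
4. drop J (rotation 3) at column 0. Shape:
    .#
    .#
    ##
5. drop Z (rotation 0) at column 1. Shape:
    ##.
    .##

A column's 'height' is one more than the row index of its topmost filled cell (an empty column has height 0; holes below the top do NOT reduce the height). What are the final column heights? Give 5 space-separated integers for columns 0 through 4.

Drop 1: T rot1 at col 3 lands with bottom-row=0; cleared 0 line(s) (total 0); column heights now [0 0 0 3 2], max=3
Drop 2: S rot1 at col 0 lands with bottom-row=0; cleared 0 line(s) (total 0); column heights now [3 2 0 3 2], max=3
Drop 3: L rot3 at col 2 lands with bottom-row=3; cleared 0 line(s) (total 0); column heights now [3 2 6 6 2], max=6
Drop 4: J rot3 at col 0 lands with bottom-row=3; cleared 0 line(s) (total 0); column heights now [4 6 6 6 2], max=6
Drop 5: Z rot0 at col 1 lands with bottom-row=6; cleared 0 line(s) (total 0); column heights now [4 8 8 7 2], max=8

Answer: 4 8 8 7 2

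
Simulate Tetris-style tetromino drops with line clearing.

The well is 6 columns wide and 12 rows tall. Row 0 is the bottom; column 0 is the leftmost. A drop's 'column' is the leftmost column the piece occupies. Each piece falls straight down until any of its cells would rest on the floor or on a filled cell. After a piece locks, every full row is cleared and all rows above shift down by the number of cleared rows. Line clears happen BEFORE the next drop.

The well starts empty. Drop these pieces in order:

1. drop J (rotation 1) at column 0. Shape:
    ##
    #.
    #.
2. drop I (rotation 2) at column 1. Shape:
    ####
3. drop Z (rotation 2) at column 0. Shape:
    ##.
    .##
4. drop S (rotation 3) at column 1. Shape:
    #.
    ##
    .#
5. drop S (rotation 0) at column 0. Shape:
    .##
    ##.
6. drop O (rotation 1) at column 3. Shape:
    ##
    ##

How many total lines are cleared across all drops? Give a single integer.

Drop 1: J rot1 at col 0 lands with bottom-row=0; cleared 0 line(s) (total 0); column heights now [3 3 0 0 0 0], max=3
Drop 2: I rot2 at col 1 lands with bottom-row=3; cleared 0 line(s) (total 0); column heights now [3 4 4 4 4 0], max=4
Drop 3: Z rot2 at col 0 lands with bottom-row=4; cleared 0 line(s) (total 0); column heights now [6 6 5 4 4 0], max=6
Drop 4: S rot3 at col 1 lands with bottom-row=5; cleared 0 line(s) (total 0); column heights now [6 8 7 4 4 0], max=8
Drop 5: S rot0 at col 0 lands with bottom-row=8; cleared 0 line(s) (total 0); column heights now [9 10 10 4 4 0], max=10
Drop 6: O rot1 at col 3 lands with bottom-row=4; cleared 0 line(s) (total 0); column heights now [9 10 10 6 6 0], max=10

Answer: 0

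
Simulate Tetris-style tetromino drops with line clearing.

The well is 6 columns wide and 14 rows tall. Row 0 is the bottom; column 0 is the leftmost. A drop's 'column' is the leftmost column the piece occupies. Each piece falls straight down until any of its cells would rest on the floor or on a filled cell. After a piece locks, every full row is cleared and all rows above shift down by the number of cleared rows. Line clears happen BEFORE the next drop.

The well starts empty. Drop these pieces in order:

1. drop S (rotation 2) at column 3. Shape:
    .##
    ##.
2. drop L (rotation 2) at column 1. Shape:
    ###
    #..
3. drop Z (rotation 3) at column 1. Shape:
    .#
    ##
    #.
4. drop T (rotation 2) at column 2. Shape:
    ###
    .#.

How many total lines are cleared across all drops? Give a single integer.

Drop 1: S rot2 at col 3 lands with bottom-row=0; cleared 0 line(s) (total 0); column heights now [0 0 0 1 2 2], max=2
Drop 2: L rot2 at col 1 lands with bottom-row=0; cleared 0 line(s) (total 0); column heights now [0 2 2 2 2 2], max=2
Drop 3: Z rot3 at col 1 lands with bottom-row=2; cleared 0 line(s) (total 0); column heights now [0 4 5 2 2 2], max=5
Drop 4: T rot2 at col 2 lands with bottom-row=4; cleared 0 line(s) (total 0); column heights now [0 4 6 6 6 2], max=6

Answer: 0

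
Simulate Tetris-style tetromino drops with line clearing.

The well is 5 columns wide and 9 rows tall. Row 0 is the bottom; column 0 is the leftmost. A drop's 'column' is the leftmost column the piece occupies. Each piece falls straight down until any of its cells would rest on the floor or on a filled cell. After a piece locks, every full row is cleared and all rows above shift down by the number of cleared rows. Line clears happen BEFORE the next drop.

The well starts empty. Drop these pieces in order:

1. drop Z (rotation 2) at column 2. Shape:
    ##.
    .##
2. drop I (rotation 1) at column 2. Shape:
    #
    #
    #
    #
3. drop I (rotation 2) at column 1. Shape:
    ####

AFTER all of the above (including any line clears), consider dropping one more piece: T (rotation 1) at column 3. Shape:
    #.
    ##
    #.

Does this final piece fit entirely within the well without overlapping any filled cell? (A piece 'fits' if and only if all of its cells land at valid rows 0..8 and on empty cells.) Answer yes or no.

Drop 1: Z rot2 at col 2 lands with bottom-row=0; cleared 0 line(s) (total 0); column heights now [0 0 2 2 1], max=2
Drop 2: I rot1 at col 2 lands with bottom-row=2; cleared 0 line(s) (total 0); column heights now [0 0 6 2 1], max=6
Drop 3: I rot2 at col 1 lands with bottom-row=6; cleared 0 line(s) (total 0); column heights now [0 7 7 7 7], max=7
Test piece T rot1 at col 3 (width 2): heights before test = [0 7 7 7 7]; fits = False

Answer: no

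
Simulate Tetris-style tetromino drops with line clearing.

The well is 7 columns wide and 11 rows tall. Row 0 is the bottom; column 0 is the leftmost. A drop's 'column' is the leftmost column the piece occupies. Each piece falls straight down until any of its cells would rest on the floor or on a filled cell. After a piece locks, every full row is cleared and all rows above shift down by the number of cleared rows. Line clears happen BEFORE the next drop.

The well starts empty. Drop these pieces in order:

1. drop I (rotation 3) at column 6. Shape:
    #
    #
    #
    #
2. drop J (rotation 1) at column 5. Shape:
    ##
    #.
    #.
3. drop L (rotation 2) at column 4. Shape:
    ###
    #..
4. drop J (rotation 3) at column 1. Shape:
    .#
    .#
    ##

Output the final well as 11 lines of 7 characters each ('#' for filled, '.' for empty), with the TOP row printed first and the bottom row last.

Answer: .......
.......
.......
.......
.......
....###
....###
.....##
..#..##
..#...#
.##...#

Derivation:
Drop 1: I rot3 at col 6 lands with bottom-row=0; cleared 0 line(s) (total 0); column heights now [0 0 0 0 0 0 4], max=4
Drop 2: J rot1 at col 5 lands with bottom-row=2; cleared 0 line(s) (total 0); column heights now [0 0 0 0 0 5 5], max=5
Drop 3: L rot2 at col 4 lands with bottom-row=4; cleared 0 line(s) (total 0); column heights now [0 0 0 0 6 6 6], max=6
Drop 4: J rot3 at col 1 lands with bottom-row=0; cleared 0 line(s) (total 0); column heights now [0 1 3 0 6 6 6], max=6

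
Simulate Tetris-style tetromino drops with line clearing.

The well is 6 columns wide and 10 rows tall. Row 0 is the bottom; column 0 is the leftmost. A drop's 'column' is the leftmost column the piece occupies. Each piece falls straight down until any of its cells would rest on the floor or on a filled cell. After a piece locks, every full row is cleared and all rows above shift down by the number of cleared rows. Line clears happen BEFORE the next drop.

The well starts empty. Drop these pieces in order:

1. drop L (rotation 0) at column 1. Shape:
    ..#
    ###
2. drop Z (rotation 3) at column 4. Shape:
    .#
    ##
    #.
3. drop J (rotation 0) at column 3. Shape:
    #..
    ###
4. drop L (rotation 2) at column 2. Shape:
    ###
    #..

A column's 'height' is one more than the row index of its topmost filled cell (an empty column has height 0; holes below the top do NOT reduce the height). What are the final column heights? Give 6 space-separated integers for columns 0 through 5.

Answer: 0 1 6 6 6 4

Derivation:
Drop 1: L rot0 at col 1 lands with bottom-row=0; cleared 0 line(s) (total 0); column heights now [0 1 1 2 0 0], max=2
Drop 2: Z rot3 at col 4 lands with bottom-row=0; cleared 0 line(s) (total 0); column heights now [0 1 1 2 2 3], max=3
Drop 3: J rot0 at col 3 lands with bottom-row=3; cleared 0 line(s) (total 0); column heights now [0 1 1 5 4 4], max=5
Drop 4: L rot2 at col 2 lands with bottom-row=4; cleared 0 line(s) (total 0); column heights now [0 1 6 6 6 4], max=6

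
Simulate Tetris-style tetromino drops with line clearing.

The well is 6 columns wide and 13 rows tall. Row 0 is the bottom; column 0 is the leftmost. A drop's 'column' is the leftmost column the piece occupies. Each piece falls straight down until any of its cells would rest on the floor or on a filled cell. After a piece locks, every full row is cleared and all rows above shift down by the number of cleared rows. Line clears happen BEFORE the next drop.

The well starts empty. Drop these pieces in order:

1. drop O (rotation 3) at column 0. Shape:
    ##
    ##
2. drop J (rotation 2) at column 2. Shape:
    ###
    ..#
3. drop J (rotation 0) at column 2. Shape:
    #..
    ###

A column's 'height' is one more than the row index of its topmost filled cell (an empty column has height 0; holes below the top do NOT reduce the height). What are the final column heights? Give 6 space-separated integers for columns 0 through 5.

Drop 1: O rot3 at col 0 lands with bottom-row=0; cleared 0 line(s) (total 0); column heights now [2 2 0 0 0 0], max=2
Drop 2: J rot2 at col 2 lands with bottom-row=0; cleared 0 line(s) (total 0); column heights now [2 2 2 2 2 0], max=2
Drop 3: J rot0 at col 2 lands with bottom-row=2; cleared 0 line(s) (total 0); column heights now [2 2 4 3 3 0], max=4

Answer: 2 2 4 3 3 0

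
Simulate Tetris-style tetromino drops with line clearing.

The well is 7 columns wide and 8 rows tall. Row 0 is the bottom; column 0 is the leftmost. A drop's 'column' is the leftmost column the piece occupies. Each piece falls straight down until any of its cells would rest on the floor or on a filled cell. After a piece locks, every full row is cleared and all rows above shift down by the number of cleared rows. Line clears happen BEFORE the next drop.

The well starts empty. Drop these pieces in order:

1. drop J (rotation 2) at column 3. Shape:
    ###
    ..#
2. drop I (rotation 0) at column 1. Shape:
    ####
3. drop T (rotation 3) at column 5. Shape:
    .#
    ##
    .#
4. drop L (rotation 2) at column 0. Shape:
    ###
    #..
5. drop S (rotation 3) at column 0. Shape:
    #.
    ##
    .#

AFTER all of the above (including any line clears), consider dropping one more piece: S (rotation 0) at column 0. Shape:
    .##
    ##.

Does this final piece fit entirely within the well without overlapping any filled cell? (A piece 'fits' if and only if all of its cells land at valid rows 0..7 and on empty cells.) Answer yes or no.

Answer: yes

Derivation:
Drop 1: J rot2 at col 3 lands with bottom-row=0; cleared 0 line(s) (total 0); column heights now [0 0 0 2 2 2 0], max=2
Drop 2: I rot0 at col 1 lands with bottom-row=2; cleared 0 line(s) (total 0); column heights now [0 3 3 3 3 2 0], max=3
Drop 3: T rot3 at col 5 lands with bottom-row=1; cleared 0 line(s) (total 0); column heights now [0 3 3 3 3 3 4], max=4
Drop 4: L rot2 at col 0 lands with bottom-row=2; cleared 1 line(s) (total 1); column heights now [3 3 3 2 2 2 3], max=3
Drop 5: S rot3 at col 0 lands with bottom-row=3; cleared 0 line(s) (total 1); column heights now [6 5 3 2 2 2 3], max=6
Test piece S rot0 at col 0 (width 3): heights before test = [6 5 3 2 2 2 3]; fits = True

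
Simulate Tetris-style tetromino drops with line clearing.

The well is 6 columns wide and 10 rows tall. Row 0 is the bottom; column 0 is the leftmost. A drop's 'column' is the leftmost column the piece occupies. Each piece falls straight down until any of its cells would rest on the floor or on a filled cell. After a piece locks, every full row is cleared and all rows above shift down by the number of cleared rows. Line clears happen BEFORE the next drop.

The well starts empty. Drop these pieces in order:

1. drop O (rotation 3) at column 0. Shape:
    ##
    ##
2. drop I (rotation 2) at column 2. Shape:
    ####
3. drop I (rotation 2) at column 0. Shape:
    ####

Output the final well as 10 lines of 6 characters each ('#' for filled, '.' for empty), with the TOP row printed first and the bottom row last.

Drop 1: O rot3 at col 0 lands with bottom-row=0; cleared 0 line(s) (total 0); column heights now [2 2 0 0 0 0], max=2
Drop 2: I rot2 at col 2 lands with bottom-row=0; cleared 1 line(s) (total 1); column heights now [1 1 0 0 0 0], max=1
Drop 3: I rot2 at col 0 lands with bottom-row=1; cleared 0 line(s) (total 1); column heights now [2 2 2 2 0 0], max=2

Answer: ......
......
......
......
......
......
......
......
####..
##....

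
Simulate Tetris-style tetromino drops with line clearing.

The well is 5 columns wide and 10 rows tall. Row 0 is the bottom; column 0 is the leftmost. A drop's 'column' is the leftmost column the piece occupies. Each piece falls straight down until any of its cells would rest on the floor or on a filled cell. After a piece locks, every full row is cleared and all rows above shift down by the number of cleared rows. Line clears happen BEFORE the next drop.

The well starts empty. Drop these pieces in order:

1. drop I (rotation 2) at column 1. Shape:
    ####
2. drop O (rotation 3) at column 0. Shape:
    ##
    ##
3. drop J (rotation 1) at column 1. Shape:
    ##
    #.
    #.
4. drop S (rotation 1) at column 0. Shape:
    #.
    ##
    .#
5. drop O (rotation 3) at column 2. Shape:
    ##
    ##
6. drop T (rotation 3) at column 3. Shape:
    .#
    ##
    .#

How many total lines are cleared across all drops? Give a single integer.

Drop 1: I rot2 at col 1 lands with bottom-row=0; cleared 0 line(s) (total 0); column heights now [0 1 1 1 1], max=1
Drop 2: O rot3 at col 0 lands with bottom-row=1; cleared 0 line(s) (total 0); column heights now [3 3 1 1 1], max=3
Drop 3: J rot1 at col 1 lands with bottom-row=3; cleared 0 line(s) (total 0); column heights now [3 6 6 1 1], max=6
Drop 4: S rot1 at col 0 lands with bottom-row=6; cleared 0 line(s) (total 0); column heights now [9 8 6 1 1], max=9
Drop 5: O rot3 at col 2 lands with bottom-row=6; cleared 0 line(s) (total 0); column heights now [9 8 8 8 1], max=9
Drop 6: T rot3 at col 3 lands with bottom-row=7; cleared 1 line(s) (total 1); column heights now [8 7 7 8 9], max=9

Answer: 1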